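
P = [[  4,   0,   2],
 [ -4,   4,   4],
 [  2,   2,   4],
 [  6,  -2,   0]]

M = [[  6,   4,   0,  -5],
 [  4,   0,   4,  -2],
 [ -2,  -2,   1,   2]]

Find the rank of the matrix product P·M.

2

First compute PM:
[[ 20,  12,   2, -16],
 [-16, -24,  20,  20],
 [ 12,   0,  12,  -6],
 [ 28,  24,  -8, -26]]
Now row reduce the product.
R2 ← R2 + (4/5)·R1: [0, -72/5, 108/5, 36/5]
R3 ← R3 − (3/5)·R1: [0, -36/5, 54/5, 18/5]
R4 ← R4 − (7/5)·R1: [0, 36/5, -54/5, -18/5]
R3 ← R3 − (1/2)·R2: [0, 0, 0, 0]
R4 ← R4 + (1/2)·R2: [0, 0, 0, 0]
2 nonzero rows, so rank(PM) = 2.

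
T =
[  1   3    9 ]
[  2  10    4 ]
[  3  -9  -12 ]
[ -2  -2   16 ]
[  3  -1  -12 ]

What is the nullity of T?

0

Row reduce to echelon form.
R2 ← R2 − (2)·R1: [0, 4, -14]
R3 ← R3 − (3)·R1: [0, -18, -39]
R4 ← R4 + (2)·R1: [0, 4, 34]
R5 ← R5 − (3)·R1: [0, -10, -39]
R3 ← R3 + (9/2)·R2: [0, 0, -102]
R4 ← R4 − R2: [0, 0, 48]
R5 ← R5 + (5/2)·R2: [0, 0, -74]
R4 ← R4 + (8/17)·R3: [0, 0, 0]
R5 ← R5 − (37/51)·R3: [0, 0, 0]
3 nonzero rows, so rank(T) = 3.
T has 3 columns; by rank–nullity, nullity = 3 − 3 = 0.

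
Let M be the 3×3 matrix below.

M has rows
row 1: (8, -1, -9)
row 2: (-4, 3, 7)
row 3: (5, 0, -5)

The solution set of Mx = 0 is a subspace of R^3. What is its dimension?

1

Row reduce to echelon form.
R2 ← R2 + (1/2)·R1: [0, 5/2, 5/2]
R3 ← R3 − (5/8)·R1: [0, 5/8, 5/8]
R3 ← R3 − (1/4)·R2: [0, 0, 0]
2 nonzero rows, so rank(M) = 2.
M has 3 columns; by rank–nullity, nullity = 3 − 2 = 1.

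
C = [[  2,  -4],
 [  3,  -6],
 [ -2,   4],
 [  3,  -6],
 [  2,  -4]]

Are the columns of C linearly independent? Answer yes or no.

no

Row reduce C to echelon form.
R2 ← R2 − (3/2)·R1: [0, 0]
R3 ← R3 + R1: [0, 0]
R4 ← R4 − (3/2)·R1: [0, 0]
R5 ← R5 − R1: [0, 0]
1 pivot among 2 columns.
Only 1 < 2 pivot columns, so the columns are linearly dependent.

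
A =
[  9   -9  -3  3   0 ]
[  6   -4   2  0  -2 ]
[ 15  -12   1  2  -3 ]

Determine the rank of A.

2

Row reduce to echelon form.
R2 ← R2 − (2/3)·R1: [0, 2, 4, -2, -2]
R3 ← R3 − (5/3)·R1: [0, 3, 6, -3, -3]
R3 ← R3 − (3/2)·R2: [0, 0, 0, 0, 0]
Echelon form has 2 nonzero rows, so rank(A) = 2.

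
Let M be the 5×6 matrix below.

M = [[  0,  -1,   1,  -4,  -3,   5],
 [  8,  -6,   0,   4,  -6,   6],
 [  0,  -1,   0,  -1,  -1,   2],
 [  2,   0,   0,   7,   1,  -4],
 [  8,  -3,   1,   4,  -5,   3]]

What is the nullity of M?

2

Row reduce to echelon form.
Swap R1 ↔ R2
R4 ← R4 − (1/4)·R1: [0, 3/2, 0, 6, 5/2, -11/2]
R5 ← R5 − R1: [0, 3, 1, 0, 1, -3]
R3 ← R3 − R2: [0, 0, -1, 3, 2, -3]
R4 ← R4 + (3/2)·R2: [0, 0, 3/2, 0, -2, 2]
R5 ← R5 + (3)·R2: [0, 0, 4, -12, -8, 12]
R4 ← R4 + (3/2)·R3: [0, 0, 0, 9/2, 1, -5/2]
R5 ← R5 + (4)·R3: [0, 0, 0, 0, 0, 0]
4 nonzero rows, so rank(M) = 4.
M has 6 columns; by rank–nullity, nullity = 6 − 4 = 2.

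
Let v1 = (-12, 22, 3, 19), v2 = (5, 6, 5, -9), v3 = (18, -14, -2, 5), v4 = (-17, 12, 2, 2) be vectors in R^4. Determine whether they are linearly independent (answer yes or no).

Form the matrix with these vectors as rows and row reduce.
R2 ← R2 + (5/12)·R1: [0, 91/6, 25/4, -13/12]
R3 ← R3 + (3/2)·R1: [0, 19, 5/2, 67/2]
R4 ← R4 − (17/12)·R1: [0, -115/6, -9/4, -299/12]
R3 ← R3 − (114/91)·R2: [0, 0, -485/91, 244/7]
R4 ← R4 + (115/91)·R2: [0, 0, 514/91, -184/7]
R4 ← R4 + (514/485)·R3: [0, 0, 0, 5168/485]
4 nonzero rows, so the 4 vectors span a space of dimension 4.
Since 4 = 4, the vectors are linearly independent.

yes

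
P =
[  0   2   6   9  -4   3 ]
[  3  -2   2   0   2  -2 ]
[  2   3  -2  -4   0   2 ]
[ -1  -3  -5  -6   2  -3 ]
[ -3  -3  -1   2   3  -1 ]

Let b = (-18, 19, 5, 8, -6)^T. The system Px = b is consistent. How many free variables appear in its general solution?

1

Row reduce the augmented matrix [P | b].
Swap R1 ↔ R2
R3 ← R3 − (2/3)·R1: [0, 13/3, -10/3, -4, -4/3, 10/3, -23/3]
R4 ← R4 + (1/3)·R1: [0, -11/3, -13/3, -6, 8/3, -11/3, 43/3]
R5 ← R5 + R1: [0, -5, 1, 2, 5, -3, 13]
R3 ← R3 − (13/6)·R2: [0, 0, -49/3, -47/2, 22/3, -19/6, 94/3]
R4 ← R4 + (11/6)·R2: [0, 0, 20/3, 21/2, -14/3, 11/6, -56/3]
R5 ← R5 + (5/2)·R2: [0, 0, 16, 49/2, -5, 9/2, -32]
R4 ← R4 + (20/49)·R3: [0, 0, 0, 89/98, -82/49, 53/98, -288/49]
R5 ← R5 + (48/49)·R3: [0, 0, 0, 145/98, 107/49, 137/98, -64/49]
R5 ← R5 − (145/89)·R4: [0, 0, 0, 0, 437/89, 46/89, 736/89]
The echelon form has 5 nonzero rows, and every pivot lies in the first 6 columns, so rank(P) = rank([P|b]) = 5.
The system is consistent.
Free variables = (unknowns) − (rank) = 6 − 5 = 1.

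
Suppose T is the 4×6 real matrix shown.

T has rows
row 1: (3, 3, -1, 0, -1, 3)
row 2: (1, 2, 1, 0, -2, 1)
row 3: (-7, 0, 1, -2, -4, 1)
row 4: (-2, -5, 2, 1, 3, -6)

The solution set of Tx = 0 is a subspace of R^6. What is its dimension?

3

Row reduce to echelon form.
R2 ← R2 − (1/3)·R1: [0, 1, 4/3, 0, -5/3, 0]
R3 ← R3 + (7/3)·R1: [0, 7, -4/3, -2, -19/3, 8]
R4 ← R4 + (2/3)·R1: [0, -3, 4/3, 1, 7/3, -4]
R3 ← R3 − (7)·R2: [0, 0, -32/3, -2, 16/3, 8]
R4 ← R4 + (3)·R2: [0, 0, 16/3, 1, -8/3, -4]
R4 ← R4 + (1/2)·R3: [0, 0, 0, 0, 0, 0]
3 nonzero rows, so rank(T) = 3.
T has 6 columns; by rank–nullity, nullity = 6 − 3 = 3.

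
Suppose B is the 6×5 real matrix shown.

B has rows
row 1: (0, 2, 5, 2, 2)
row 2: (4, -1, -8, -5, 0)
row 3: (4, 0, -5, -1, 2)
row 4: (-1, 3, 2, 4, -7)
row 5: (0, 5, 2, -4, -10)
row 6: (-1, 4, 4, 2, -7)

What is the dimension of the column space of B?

5

Row reduce to echelon form.
Swap R1 ↔ R2
R3 ← R3 − R1: [0, 1, 3, 4, 2]
R4 ← R4 + (1/4)·R1: [0, 11/4, 0, 11/4, -7]
R6 ← R6 + (1/4)·R1: [0, 15/4, 2, 3/4, -7]
R3 ← R3 − (1/2)·R2: [0, 0, 1/2, 3, 1]
R4 ← R4 − (11/8)·R2: [0, 0, -55/8, 0, -39/4]
R5 ← R5 − (5/2)·R2: [0, 0, -21/2, -9, -15]
R6 ← R6 − (15/8)·R2: [0, 0, -59/8, -3, -43/4]
R4 ← R4 + (55/4)·R3: [0, 0, 0, 165/4, 4]
R5 ← R5 + (21)·R3: [0, 0, 0, 54, 6]
R6 ← R6 + (59/4)·R3: [0, 0, 0, 165/4, 4]
R5 ← R5 − (72/55)·R4: [0, 0, 0, 0, 42/55]
R6 ← R6 − R4: [0, 0, 0, 0, 0]
Echelon form has 5 nonzero rows, so rank(B) = 5.
The column space has dimension equal to the rank: 5.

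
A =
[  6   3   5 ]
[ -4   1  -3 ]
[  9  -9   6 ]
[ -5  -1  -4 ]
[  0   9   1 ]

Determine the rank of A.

Row reduce to echelon form.
R2 ← R2 + (2/3)·R1: [0, 3, 1/3]
R3 ← R3 − (3/2)·R1: [0, -27/2, -3/2]
R4 ← R4 + (5/6)·R1: [0, 3/2, 1/6]
R3 ← R3 + (9/2)·R2: [0, 0, 0]
R4 ← R4 − (1/2)·R2: [0, 0, 0]
R5 ← R5 − (3)·R2: [0, 0, 0]
Echelon form has 2 nonzero rows, so rank(A) = 2.

2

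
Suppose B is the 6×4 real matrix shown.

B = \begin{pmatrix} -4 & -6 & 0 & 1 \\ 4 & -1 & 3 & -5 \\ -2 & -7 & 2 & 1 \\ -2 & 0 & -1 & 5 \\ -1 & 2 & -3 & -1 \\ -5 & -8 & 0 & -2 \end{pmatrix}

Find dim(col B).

Row reduce to echelon form.
R2 ← R2 + R1: [0, -7, 3, -4]
R3 ← R3 − (1/2)·R1: [0, -4, 2, 1/2]
R4 ← R4 − (1/2)·R1: [0, 3, -1, 9/2]
R5 ← R5 − (1/4)·R1: [0, 7/2, -3, -5/4]
R6 ← R6 − (5/4)·R1: [0, -1/2, 0, -13/4]
R3 ← R3 − (4/7)·R2: [0, 0, 2/7, 39/14]
R4 ← R4 + (3/7)·R2: [0, 0, 2/7, 39/14]
R5 ← R5 + (1/2)·R2: [0, 0, -3/2, -13/4]
R6 ← R6 − (1/14)·R2: [0, 0, -3/14, -83/28]
R4 ← R4 − R3: [0, 0, 0, 0]
R5 ← R5 + (21/4)·R3: [0, 0, 0, 91/8]
R6 ← R6 + (3/4)·R3: [0, 0, 0, -7/8]
Swap R4 ↔ R5
R6 ← R6 + (1/13)·R4: [0, 0, 0, 0]
Echelon form has 4 nonzero rows, so rank(B) = 4.
The column space has dimension equal to the rank: 4.

4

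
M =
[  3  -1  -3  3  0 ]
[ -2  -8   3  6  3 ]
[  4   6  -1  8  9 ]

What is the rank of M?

Row reduce to echelon form.
R2 ← R2 + (2/3)·R1: [0, -26/3, 1, 8, 3]
R3 ← R3 − (4/3)·R1: [0, 22/3, 3, 4, 9]
R3 ← R3 + (11/13)·R2: [0, 0, 50/13, 140/13, 150/13]
Echelon form has 3 nonzero rows, so rank(M) = 3.

3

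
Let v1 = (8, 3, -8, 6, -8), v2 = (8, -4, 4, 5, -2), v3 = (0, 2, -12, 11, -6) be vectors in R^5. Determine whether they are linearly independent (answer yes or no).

Form the matrix with these vectors as rows and row reduce.
R2 ← R2 − R1: [0, -7, 12, -1, 6]
R3 ← R3 + (2/7)·R2: [0, 0, -60/7, 75/7, -30/7]
3 nonzero rows, so the 3 vectors span a space of dimension 3.
Since 3 = 3, the vectors are linearly independent.

yes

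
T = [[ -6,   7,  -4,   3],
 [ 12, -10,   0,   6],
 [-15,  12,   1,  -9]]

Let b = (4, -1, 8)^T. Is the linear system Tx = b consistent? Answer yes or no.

Row reduce the augmented matrix [T | b].
R2 ← R2 + (2)·R1: [0, 4, -8, 12, 7]
R3 ← R3 − (5/2)·R1: [0, -11/2, 11, -33/2, -2]
R3 ← R3 + (11/8)·R2: [0, 0, 0, 0, 61/8]
The echelon form has 3 nonzero rows; the last pivot sits in the augmented column, so rank(T) = 2 but rank([T|b]) = 3.
Since the ranks differ, the system is inconsistent.

no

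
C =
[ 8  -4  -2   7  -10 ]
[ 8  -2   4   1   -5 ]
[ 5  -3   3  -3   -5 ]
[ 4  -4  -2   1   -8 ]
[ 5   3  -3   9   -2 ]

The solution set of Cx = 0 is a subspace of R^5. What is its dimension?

1

Row reduce to echelon form.
R2 ← R2 − R1: [0, 2, 6, -6, 5]
R3 ← R3 − (5/8)·R1: [0, -1/2, 17/4, -59/8, 5/4]
R4 ← R4 − (1/2)·R1: [0, -2, -1, -5/2, -3]
R5 ← R5 − (5/8)·R1: [0, 11/2, -7/4, 37/8, 17/4]
R3 ← R3 + (1/4)·R2: [0, 0, 23/4, -71/8, 5/2]
R4 ← R4 + R2: [0, 0, 5, -17/2, 2]
R5 ← R5 − (11/4)·R2: [0, 0, -73/4, 169/8, -19/2]
R4 ← R4 − (20/23)·R3: [0, 0, 0, -18/23, -4/23]
R5 ← R5 + (73/23)·R3: [0, 0, 0, -162/23, -36/23]
R5 ← R5 − (9)·R4: [0, 0, 0, 0, 0]
4 nonzero rows, so rank(C) = 4.
C has 5 columns; by rank–nullity, nullity = 5 − 4 = 1.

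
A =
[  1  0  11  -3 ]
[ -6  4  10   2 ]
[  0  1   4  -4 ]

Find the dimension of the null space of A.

1

Row reduce to echelon form.
R2 ← R2 + (6)·R1: [0, 4, 76, -16]
R3 ← R3 − (1/4)·R2: [0, 0, -15, 0]
3 nonzero rows, so rank(A) = 3.
A has 4 columns; by rank–nullity, nullity = 4 − 3 = 1.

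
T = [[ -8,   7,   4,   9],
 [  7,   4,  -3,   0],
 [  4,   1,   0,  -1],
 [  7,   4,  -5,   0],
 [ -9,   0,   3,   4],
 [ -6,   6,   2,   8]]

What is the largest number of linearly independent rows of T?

4

Row reduce to echelon form.
R2 ← R2 + (7/8)·R1: [0, 81/8, 1/2, 63/8]
R3 ← R3 + (1/2)·R1: [0, 9/2, 2, 7/2]
R4 ← R4 + (7/8)·R1: [0, 81/8, -3/2, 63/8]
R5 ← R5 − (9/8)·R1: [0, -63/8, -3/2, -49/8]
R6 ← R6 − (3/4)·R1: [0, 3/4, -1, 5/4]
R3 ← R3 − (4/9)·R2: [0, 0, 16/9, 0]
R4 ← R4 − R2: [0, 0, -2, 0]
R5 ← R5 + (7/9)·R2: [0, 0, -10/9, 0]
R6 ← R6 − (2/27)·R2: [0, 0, -28/27, 2/3]
R4 ← R4 + (9/8)·R3: [0, 0, 0, 0]
R5 ← R5 + (5/8)·R3: [0, 0, 0, 0]
R6 ← R6 + (7/12)·R3: [0, 0, 0, 2/3]
Swap R4 ↔ R6
Echelon form has 4 nonzero rows, so rank(T) = 4.
The rank gives the maximum number of linearly independent rows: 4.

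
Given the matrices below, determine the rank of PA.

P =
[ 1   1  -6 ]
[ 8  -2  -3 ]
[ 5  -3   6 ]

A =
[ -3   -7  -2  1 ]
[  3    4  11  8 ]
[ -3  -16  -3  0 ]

First compute PA:
[[ 18,  93,  27,   9],
 [-21, -16, -29,  -8],
 [-42, -143, -61, -19]]
Now row reduce the product.
R2 ← R2 + (7/6)·R1: [0, 185/2, 5/2, 5/2]
R3 ← R3 + (7/3)·R1: [0, 74, 2, 2]
R3 ← R3 − (4/5)·R2: [0, 0, 0, 0]
2 nonzero rows, so rank(PA) = 2.

2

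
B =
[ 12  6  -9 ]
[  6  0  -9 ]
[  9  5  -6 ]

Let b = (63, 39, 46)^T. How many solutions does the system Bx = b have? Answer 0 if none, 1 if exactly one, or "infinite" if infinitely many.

infinite

Row reduce the augmented matrix [B | b].
R2 ← R2 − (1/2)·R1: [0, -3, -9/2, 15/2]
R3 ← R3 − (3/4)·R1: [0, 1/2, 3/4, -5/4]
R3 ← R3 + (1/6)·R2: [0, 0, 0, 0]
The echelon form has 2 nonzero rows, and every pivot lies in the first 3 columns, so rank(B) = rank([B|b]) = 2.
The system is consistent.
rank = 2 < 3 unknowns, so there are infinitely many solutions.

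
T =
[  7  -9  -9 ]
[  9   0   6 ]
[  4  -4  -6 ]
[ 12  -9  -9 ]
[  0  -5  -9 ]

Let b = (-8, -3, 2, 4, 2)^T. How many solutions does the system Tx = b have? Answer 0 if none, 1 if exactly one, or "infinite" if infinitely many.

Row reduce the augmented matrix [T | b].
R2 ← R2 − (9/7)·R1: [0, 81/7, 123/7, 51/7]
R3 ← R3 − (4/7)·R1: [0, 8/7, -6/7, 46/7]
R4 ← R4 − (12/7)·R1: [0, 45/7, 45/7, 124/7]
R3 ← R3 − (8/81)·R2: [0, 0, -70/27, 158/27]
R4 ← R4 − (5/9)·R2: [0, 0, -10/3, 41/3]
R5 ← R5 + (35/81)·R2: [0, 0, -38/27, 139/27]
R4 ← R4 − (9/7)·R3: [0, 0, 0, 43/7]
R5 ← R5 − (19/35)·R3: [0, 0, 0, 69/35]
R5 ← R5 − (69/215)·R4: [0, 0, 0, 0]
The echelon form has 4 nonzero rows; the last pivot sits in the augmented column, so rank(T) = 3 but rank([T|b]) = 4.
Since the ranks differ, the system is inconsistent.
It has no solutions.

0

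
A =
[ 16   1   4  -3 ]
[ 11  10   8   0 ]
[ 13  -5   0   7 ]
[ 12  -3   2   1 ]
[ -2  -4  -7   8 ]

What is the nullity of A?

0

Row reduce to echelon form.
R2 ← R2 − (11/16)·R1: [0, 149/16, 21/4, 33/16]
R3 ← R3 − (13/16)·R1: [0, -93/16, -13/4, 151/16]
R4 ← R4 − (3/4)·R1: [0, -15/4, -1, 13/4]
R5 ← R5 + (1/8)·R1: [0, -31/8, -13/2, 61/8]
R3 ← R3 + (93/149)·R2: [0, 0, 4/149, 1598/149]
R4 ← R4 + (60/149)·R2: [0, 0, 166/149, 608/149]
R5 ← R5 + (62/149)·R2: [0, 0, -643/149, 1264/149]
R4 ← R4 − (83/2)·R3: [0, 0, 0, -441]
R5 ← R5 + (643/4)·R3: [0, 0, 0, 3465/2]
R5 ← R5 + (55/14)·R4: [0, 0, 0, 0]
4 nonzero rows, so rank(A) = 4.
A has 4 columns; by rank–nullity, nullity = 4 − 4 = 0.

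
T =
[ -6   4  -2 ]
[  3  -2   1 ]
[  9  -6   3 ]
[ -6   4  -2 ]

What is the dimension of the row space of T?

Row reduce to echelon form.
R2 ← R2 + (1/2)·R1: [0, 0, 0]
R3 ← R3 + (3/2)·R1: [0, 0, 0]
R4 ← R4 − R1: [0, 0, 0]
Echelon form has 1 nonzero row, so rank(T) = 1.
The row space has dimension equal to the rank: 1.

1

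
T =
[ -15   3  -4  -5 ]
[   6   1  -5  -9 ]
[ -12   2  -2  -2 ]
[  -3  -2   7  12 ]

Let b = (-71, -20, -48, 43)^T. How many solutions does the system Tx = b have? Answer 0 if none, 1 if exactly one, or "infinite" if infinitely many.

infinite

Row reduce the augmented matrix [T | b].
R2 ← R2 + (2/5)·R1: [0, 11/5, -33/5, -11, -242/5]
R3 ← R3 − (4/5)·R1: [0, -2/5, 6/5, 2, 44/5]
R4 ← R4 − (1/5)·R1: [0, -13/5, 39/5, 13, 286/5]
R3 ← R3 + (2/11)·R2: [0, 0, 0, 0, 0]
R4 ← R4 + (13/11)·R2: [0, 0, 0, 0, 0]
The echelon form has 2 nonzero rows, and every pivot lies in the first 4 columns, so rank(T) = rank([T|b]) = 2.
The system is consistent.
rank = 2 < 4 unknowns, so there are infinitely many solutions.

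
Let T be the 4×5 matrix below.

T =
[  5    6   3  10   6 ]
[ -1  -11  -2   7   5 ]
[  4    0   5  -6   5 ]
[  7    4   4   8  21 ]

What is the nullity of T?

1

Row reduce to echelon form.
R2 ← R2 + (1/5)·R1: [0, -49/5, -7/5, 9, 31/5]
R3 ← R3 − (4/5)·R1: [0, -24/5, 13/5, -14, 1/5]
R4 ← R4 − (7/5)·R1: [0, -22/5, -1/5, -6, 63/5]
R3 ← R3 − (24/49)·R2: [0, 0, 23/7, -902/49, -139/49]
R4 ← R4 − (22/49)·R2: [0, 0, 3/7, -492/49, 481/49]
R4 ← R4 − (3/23)·R3: [0, 0, 0, -1230/161, 1640/161]
4 nonzero rows, so rank(T) = 4.
T has 5 columns; by rank–nullity, nullity = 5 − 4 = 1.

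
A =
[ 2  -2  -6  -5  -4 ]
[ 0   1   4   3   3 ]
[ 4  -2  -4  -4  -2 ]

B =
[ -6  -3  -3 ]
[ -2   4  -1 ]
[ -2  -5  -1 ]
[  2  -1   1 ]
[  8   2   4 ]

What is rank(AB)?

2

First compute AB:
[[-38,  13, -19],
 [ 20, -13,  10],
 [-36,   0, -18]]
Now row reduce the product.
R2 ← R2 + (10/19)·R1: [0, -117/19, 0]
R3 ← R3 − (18/19)·R1: [0, -234/19, 0]
R3 ← R3 − (2)·R2: [0, 0, 0]
2 nonzero rows, so rank(AB) = 2.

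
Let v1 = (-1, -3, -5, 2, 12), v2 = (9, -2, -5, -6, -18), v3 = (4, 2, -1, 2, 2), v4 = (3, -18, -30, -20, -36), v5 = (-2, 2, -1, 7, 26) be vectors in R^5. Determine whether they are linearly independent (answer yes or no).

Form the matrix with these vectors as rows and row reduce.
R2 ← R2 + (9)·R1: [0, -29, -50, 12, 90]
R3 ← R3 + (4)·R1: [0, -10, -21, 10, 50]
R4 ← R4 + (3)·R1: [0, -27, -45, -14, 0]
R5 ← R5 − (2)·R1: [0, 8, 9, 3, 2]
R3 ← R3 − (10/29)·R2: [0, 0, -109/29, 170/29, 550/29]
R4 ← R4 − (27/29)·R2: [0, 0, 45/29, -730/29, -2430/29]
R5 ← R5 + (8/29)·R2: [0, 0, -139/29, 183/29, 778/29]
R4 ← R4 + (45/109)·R3: [0, 0, 0, -2480/109, -8280/109]
R5 ← R5 − (139/109)·R3: [0, 0, 0, -127/109, 288/109]
R5 ← R5 − (127/2480)·R4: [0, 0, 0, 0, 405/62]
5 nonzero rows, so the 5 vectors span a space of dimension 5.
Since 5 = 5, the vectors are linearly independent.

yes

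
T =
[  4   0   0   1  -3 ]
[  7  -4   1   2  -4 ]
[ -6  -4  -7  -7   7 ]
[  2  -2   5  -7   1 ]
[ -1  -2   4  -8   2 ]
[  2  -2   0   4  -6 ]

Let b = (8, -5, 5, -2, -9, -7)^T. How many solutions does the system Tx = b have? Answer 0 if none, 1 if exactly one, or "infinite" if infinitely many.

Row reduce the augmented matrix [T | b].
R2 ← R2 − (7/4)·R1: [0, -4, 1, 1/4, 5/4, -19]
R3 ← R3 + (3/2)·R1: [0, -4, -7, -11/2, 5/2, 17]
R4 ← R4 − (1/2)·R1: [0, -2, 5, -15/2, 5/2, -6]
R5 ← R5 + (1/4)·R1: [0, -2, 4, -31/4, 5/4, -7]
R6 ← R6 − (1/2)·R1: [0, -2, 0, 7/2, -9/2, -11]
R3 ← R3 − R2: [0, 0, -8, -23/4, 5/4, 36]
R4 ← R4 − (1/2)·R2: [0, 0, 9/2, -61/8, 15/8, 7/2]
R5 ← R5 − (1/2)·R2: [0, 0, 7/2, -63/8, 5/8, 5/2]
R6 ← R6 − (1/2)·R2: [0, 0, -1/2, 27/8, -41/8, -3/2]
R4 ← R4 + (9/16)·R3: [0, 0, 0, -695/64, 165/64, 95/4]
R5 ← R5 + (7/16)·R3: [0, 0, 0, -665/64, 75/64, 73/4]
R6 ← R6 − (1/16)·R3: [0, 0, 0, 239/64, -333/64, -15/4]
R5 ← R5 − (133/139)·R4: [0, 0, 0, 0, -180/139, -622/139]
R6 ← R6 + (239/695)·R4: [0, 0, 0, 0, -600/139, 614/139]
R6 ← R6 − (10/3)·R5: [0, 0, 0, 0, 0, 58/3]
The echelon form has 6 nonzero rows; the last pivot sits in the augmented column, so rank(T) = 5 but rank([T|b]) = 6.
Since the ranks differ, the system is inconsistent.
It has no solutions.

0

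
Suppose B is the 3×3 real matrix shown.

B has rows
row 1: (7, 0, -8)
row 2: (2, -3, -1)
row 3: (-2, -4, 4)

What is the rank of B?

2

Row reduce to echelon form.
R2 ← R2 − (2/7)·R1: [0, -3, 9/7]
R3 ← R3 + (2/7)·R1: [0, -4, 12/7]
R3 ← R3 − (4/3)·R2: [0, 0, 0]
Echelon form has 2 nonzero rows, so rank(B) = 2.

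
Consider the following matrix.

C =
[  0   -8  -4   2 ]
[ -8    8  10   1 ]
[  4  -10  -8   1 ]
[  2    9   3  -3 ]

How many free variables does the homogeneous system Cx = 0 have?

Row reduce to echelon form.
Swap R1 ↔ R2
R3 ← R3 + (1/2)·R1: [0, -6, -3, 3/2]
R4 ← R4 + (1/4)·R1: [0, 11, 11/2, -11/4]
R3 ← R3 − (3/4)·R2: [0, 0, 0, 0]
R4 ← R4 + (11/8)·R2: [0, 0, 0, 0]
2 nonzero rows, so rank(C) = 2.
C has 4 columns; by rank–nullity, nullity = 4 − 2 = 2.

2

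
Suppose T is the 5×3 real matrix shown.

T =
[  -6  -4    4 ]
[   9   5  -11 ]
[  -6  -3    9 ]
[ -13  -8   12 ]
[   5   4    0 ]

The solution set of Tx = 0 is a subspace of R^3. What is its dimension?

Row reduce to echelon form.
R2 ← R2 + (3/2)·R1: [0, -1, -5]
R3 ← R3 − R1: [0, 1, 5]
R4 ← R4 − (13/6)·R1: [0, 2/3, 10/3]
R5 ← R5 + (5/6)·R1: [0, 2/3, 10/3]
R3 ← R3 + R2: [0, 0, 0]
R4 ← R4 + (2/3)·R2: [0, 0, 0]
R5 ← R5 + (2/3)·R2: [0, 0, 0]
2 nonzero rows, so rank(T) = 2.
T has 3 columns; by rank–nullity, nullity = 3 − 2 = 1.

1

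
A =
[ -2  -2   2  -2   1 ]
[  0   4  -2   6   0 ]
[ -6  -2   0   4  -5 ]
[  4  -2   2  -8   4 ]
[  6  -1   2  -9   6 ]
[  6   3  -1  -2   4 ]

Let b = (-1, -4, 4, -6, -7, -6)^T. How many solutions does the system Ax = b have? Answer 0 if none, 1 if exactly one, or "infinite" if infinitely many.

Row reduce the augmented matrix [A | b].
R3 ← R3 − (3)·R1: [0, 4, -6, 10, -8, 7]
R4 ← R4 + (2)·R1: [0, -6, 6, -12, 6, -8]
R5 ← R5 + (3)·R1: [0, -7, 8, -15, 9, -10]
R6 ← R6 + (3)·R1: [0, -3, 5, -8, 7, -9]
R3 ← R3 − R2: [0, 0, -4, 4, -8, 11]
R4 ← R4 + (3/2)·R2: [0, 0, 3, -3, 6, -14]
R5 ← R5 + (7/4)·R2: [0, 0, 9/2, -9/2, 9, -17]
R6 ← R6 + (3/4)·R2: [0, 0, 7/2, -7/2, 7, -12]
R4 ← R4 + (3/4)·R3: [0, 0, 0, 0, 0, -23/4]
R5 ← R5 + (9/8)·R3: [0, 0, 0, 0, 0, -37/8]
R6 ← R6 + (7/8)·R3: [0, 0, 0, 0, 0, -19/8]
R5 ← R5 − (37/46)·R4: [0, 0, 0, 0, 0, 0]
R6 ← R6 − (19/46)·R4: [0, 0, 0, 0, 0, 0]
The echelon form has 4 nonzero rows; the last pivot sits in the augmented column, so rank(A) = 3 but rank([A|b]) = 4.
Since the ranks differ, the system is inconsistent.
It has no solutions.

0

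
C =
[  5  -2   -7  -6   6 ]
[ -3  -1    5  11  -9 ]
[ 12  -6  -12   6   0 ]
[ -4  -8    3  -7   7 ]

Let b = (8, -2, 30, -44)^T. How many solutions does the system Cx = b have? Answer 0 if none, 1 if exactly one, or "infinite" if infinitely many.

Row reduce the augmented matrix [C | b].
R2 ← R2 + (3/5)·R1: [0, -11/5, 4/5, 37/5, -27/5, 14/5]
R3 ← R3 − (12/5)·R1: [0, -6/5, 24/5, 102/5, -72/5, 54/5]
R4 ← R4 + (4/5)·R1: [0, -48/5, -13/5, -59/5, 59/5, -188/5]
R3 ← R3 − (6/11)·R2: [0, 0, 48/11, 180/11, -126/11, 102/11]
R4 ← R4 − (48/11)·R2: [0, 0, -67/11, -485/11, 389/11, -548/11]
R4 ← R4 + (67/48)·R3: [0, 0, 0, -85/4, 155/8, -295/8]
The echelon form has 4 nonzero rows, and every pivot lies in the first 5 columns, so rank(C) = rank([C|b]) = 4.
The system is consistent.
rank = 4 < 5 unknowns, so there are infinitely many solutions.

infinite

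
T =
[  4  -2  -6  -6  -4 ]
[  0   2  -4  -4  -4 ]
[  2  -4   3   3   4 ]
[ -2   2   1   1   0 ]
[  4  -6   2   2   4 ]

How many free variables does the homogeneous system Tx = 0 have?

3

Row reduce to echelon form.
R3 ← R3 − (1/2)·R1: [0, -3, 6, 6, 6]
R4 ← R4 + (1/2)·R1: [0, 1, -2, -2, -2]
R5 ← R5 − R1: [0, -4, 8, 8, 8]
R3 ← R3 + (3/2)·R2: [0, 0, 0, 0, 0]
R4 ← R4 − (1/2)·R2: [0, 0, 0, 0, 0]
R5 ← R5 + (2)·R2: [0, 0, 0, 0, 0]
2 nonzero rows, so rank(T) = 2.
T has 5 columns; by rank–nullity, nullity = 5 − 2 = 3.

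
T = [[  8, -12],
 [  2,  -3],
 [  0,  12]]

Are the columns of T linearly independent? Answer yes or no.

Row reduce T to echelon form.
R2 ← R2 − (1/4)·R1: [0, 0]
Swap R2 ↔ R3
2 pivots among 2 columns.
Every column is a pivot column, so the columns are linearly independent.

yes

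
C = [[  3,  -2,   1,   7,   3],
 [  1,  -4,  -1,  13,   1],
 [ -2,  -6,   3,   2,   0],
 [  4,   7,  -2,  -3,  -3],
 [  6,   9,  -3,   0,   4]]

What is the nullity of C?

0

Row reduce to echelon form.
R2 ← R2 − (1/3)·R1: [0, -10/3, -4/3, 32/3, 0]
R3 ← R3 + (2/3)·R1: [0, -22/3, 11/3, 20/3, 2]
R4 ← R4 − (4/3)·R1: [0, 29/3, -10/3, -37/3, -7]
R5 ← R5 − (2)·R1: [0, 13, -5, -14, -2]
R3 ← R3 − (11/5)·R2: [0, 0, 33/5, -84/5, 2]
R4 ← R4 + (29/10)·R2: [0, 0, -36/5, 93/5, -7]
R5 ← R5 + (39/10)·R2: [0, 0, -51/5, 138/5, -2]
R4 ← R4 + (12/11)·R3: [0, 0, 0, 3/11, -53/11]
R5 ← R5 + (17/11)·R3: [0, 0, 0, 18/11, 12/11]
R5 ← R5 − (6)·R4: [0, 0, 0, 0, 30]
5 nonzero rows, so rank(C) = 5.
C has 5 columns; by rank–nullity, nullity = 5 − 5 = 0.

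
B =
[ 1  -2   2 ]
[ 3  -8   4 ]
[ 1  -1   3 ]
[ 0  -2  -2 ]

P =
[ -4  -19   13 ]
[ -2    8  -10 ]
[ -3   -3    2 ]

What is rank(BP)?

First compute BP:
[[ -6, -41,  37],
 [ -8, -133, 127],
 [-11, -36,  29],
 [ 10, -10,  16]]
Now row reduce the product.
R2 ← R2 − (4/3)·R1: [0, -235/3, 233/3]
R3 ← R3 − (11/6)·R1: [0, 235/6, -233/6]
R4 ← R4 + (5/3)·R1: [0, -235/3, 233/3]
R3 ← R3 + (1/2)·R2: [0, 0, 0]
R4 ← R4 − R2: [0, 0, 0]
2 nonzero rows, so rank(BP) = 2.

2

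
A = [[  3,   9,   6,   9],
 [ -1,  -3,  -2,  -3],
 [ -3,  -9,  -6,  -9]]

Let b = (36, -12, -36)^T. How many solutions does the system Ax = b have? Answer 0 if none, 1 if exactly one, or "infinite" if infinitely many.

Row reduce the augmented matrix [A | b].
R2 ← R2 + (1/3)·R1: [0, 0, 0, 0, 0]
R3 ← R3 + R1: [0, 0, 0, 0, 0]
The echelon form has 1 nonzero rows, and every pivot lies in the first 4 columns, so rank(A) = rank([A|b]) = 1.
The system is consistent.
rank = 1 < 4 unknowns, so there are infinitely many solutions.

infinite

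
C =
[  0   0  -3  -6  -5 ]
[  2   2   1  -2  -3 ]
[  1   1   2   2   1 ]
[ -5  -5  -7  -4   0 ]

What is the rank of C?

Row reduce to echelon form.
Swap R1 ↔ R2
R3 ← R3 − (1/2)·R1: [0, 0, 3/2, 3, 5/2]
R4 ← R4 + (5/2)·R1: [0, 0, -9/2, -9, -15/2]
R3 ← R3 + (1/2)·R2: [0, 0, 0, 0, 0]
R4 ← R4 − (3/2)·R2: [0, 0, 0, 0, 0]
Echelon form has 2 nonzero rows, so rank(C) = 2.

2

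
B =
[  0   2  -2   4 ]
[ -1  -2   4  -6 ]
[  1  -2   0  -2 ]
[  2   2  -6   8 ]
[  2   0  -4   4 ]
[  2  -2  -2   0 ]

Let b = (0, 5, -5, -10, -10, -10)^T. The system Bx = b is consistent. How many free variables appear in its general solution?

Row reduce the augmented matrix [B | b].
Swap R1 ↔ R2
R3 ← R3 + R1: [0, -4, 4, -8, 0]
R4 ← R4 + (2)·R1: [0, -2, 2, -4, 0]
R5 ← R5 + (2)·R1: [0, -4, 4, -8, 0]
R6 ← R6 + (2)·R1: [0, -6, 6, -12, 0]
R3 ← R3 + (2)·R2: [0, 0, 0, 0, 0]
R4 ← R4 + R2: [0, 0, 0, 0, 0]
R5 ← R5 + (2)·R2: [0, 0, 0, 0, 0]
R6 ← R6 + (3)·R2: [0, 0, 0, 0, 0]
The echelon form has 2 nonzero rows, and every pivot lies in the first 4 columns, so rank(B) = rank([B|b]) = 2.
The system is consistent.
Free variables = (unknowns) − (rank) = 4 − 2 = 2.

2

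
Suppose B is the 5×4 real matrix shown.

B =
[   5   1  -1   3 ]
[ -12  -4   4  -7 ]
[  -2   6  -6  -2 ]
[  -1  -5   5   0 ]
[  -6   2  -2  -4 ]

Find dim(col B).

2

Row reduce to echelon form.
R2 ← R2 + (12/5)·R1: [0, -8/5, 8/5, 1/5]
R3 ← R3 + (2/5)·R1: [0, 32/5, -32/5, -4/5]
R4 ← R4 + (1/5)·R1: [0, -24/5, 24/5, 3/5]
R5 ← R5 + (6/5)·R1: [0, 16/5, -16/5, -2/5]
R3 ← R3 + (4)·R2: [0, 0, 0, 0]
R4 ← R4 − (3)·R2: [0, 0, 0, 0]
R5 ← R5 + (2)·R2: [0, 0, 0, 0]
Echelon form has 2 nonzero rows, so rank(B) = 2.
The column space has dimension equal to the rank: 2.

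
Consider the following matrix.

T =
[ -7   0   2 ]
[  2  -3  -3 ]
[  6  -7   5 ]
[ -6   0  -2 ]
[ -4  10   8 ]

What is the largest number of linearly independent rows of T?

3

Row reduce to echelon form.
R2 ← R2 + (2/7)·R1: [0, -3, -17/7]
R3 ← R3 + (6/7)·R1: [0, -7, 47/7]
R4 ← R4 − (6/7)·R1: [0, 0, -26/7]
R5 ← R5 − (4/7)·R1: [0, 10, 48/7]
R3 ← R3 − (7/3)·R2: [0, 0, 260/21]
R5 ← R5 + (10/3)·R2: [0, 0, -26/21]
R4 ← R4 + (3/10)·R3: [0, 0, 0]
R5 ← R5 + (1/10)·R3: [0, 0, 0]
Echelon form has 3 nonzero rows, so rank(T) = 3.
The rank gives the maximum number of linearly independent rows: 3.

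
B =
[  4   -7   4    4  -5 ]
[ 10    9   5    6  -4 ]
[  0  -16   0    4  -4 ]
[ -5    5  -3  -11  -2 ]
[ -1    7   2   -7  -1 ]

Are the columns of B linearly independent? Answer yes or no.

Row reduce B to echelon form.
R2 ← R2 − (5/2)·R1: [0, 53/2, -5, -4, 17/2]
R4 ← R4 + (5/4)·R1: [0, -15/4, 2, -6, -33/4]
R5 ← R5 + (1/4)·R1: [0, 21/4, 3, -6, -9/4]
R3 ← R3 + (32/53)·R2: [0, 0, -160/53, 84/53, 60/53]
R4 ← R4 + (15/106)·R2: [0, 0, 137/106, -348/53, -747/106]
R5 ← R5 − (21/106)·R2: [0, 0, 423/106, -276/53, -417/106]
R4 ← R4 + (137/320)·R3: [0, 0, 0, -471/80, -105/16]
R5 ← R5 + (423/320)·R3: [0, 0, 0, -249/80, -39/16]
R5 ← R5 − (83/157)·R4: [0, 0, 0, 0, 162/157]
5 pivots among 5 columns.
Every column is a pivot column, so the columns are linearly independent.

yes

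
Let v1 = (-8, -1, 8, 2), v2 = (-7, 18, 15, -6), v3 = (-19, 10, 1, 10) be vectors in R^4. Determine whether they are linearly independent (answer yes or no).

yes

Form the matrix with these vectors as rows and row reduce.
R2 ← R2 − (7/8)·R1: [0, 151/8, 8, -31/4]
R3 ← R3 − (19/8)·R1: [0, 99/8, -18, 21/4]
R3 ← R3 − (99/151)·R2: [0, 0, -3510/151, 1560/151]
3 nonzero rows, so the 3 vectors span a space of dimension 3.
Since 3 = 3, the vectors are linearly independent.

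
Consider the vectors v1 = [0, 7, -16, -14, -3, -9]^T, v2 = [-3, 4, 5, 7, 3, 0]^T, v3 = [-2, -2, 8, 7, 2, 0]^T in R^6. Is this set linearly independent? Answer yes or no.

yes

Form the matrix with these vectors as rows and row reduce.
Swap R1 ↔ R2
R3 ← R3 − (2/3)·R1: [0, -14/3, 14/3, 7/3, 0, 0]
R3 ← R3 + (2/3)·R2: [0, 0, -6, -7, -2, -6]
3 nonzero rows, so the 3 vectors span a space of dimension 3.
Since 3 = 3, the vectors are linearly independent.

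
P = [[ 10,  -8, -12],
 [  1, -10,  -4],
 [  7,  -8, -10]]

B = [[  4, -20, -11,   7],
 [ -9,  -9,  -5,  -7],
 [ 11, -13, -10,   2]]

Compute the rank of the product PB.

3

First compute PB:
[[-20,  28,  50, 102],
 [ 50, 122,  79,  69],
 [-10,  62,  63,  85]]
Now row reduce the product.
R2 ← R2 + (5/2)·R1: [0, 192, 204, 324]
R3 ← R3 − (1/2)·R1: [0, 48, 38, 34]
R3 ← R3 − (1/4)·R2: [0, 0, -13, -47]
3 nonzero rows, so rank(PB) = 3.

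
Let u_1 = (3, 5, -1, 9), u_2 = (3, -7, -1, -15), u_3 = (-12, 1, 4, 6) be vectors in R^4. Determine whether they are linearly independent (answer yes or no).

no

Form the matrix with these vectors as rows and row reduce.
R2 ← R2 − R1: [0, -12, 0, -24]
R3 ← R3 + (4)·R1: [0, 21, 0, 42]
R3 ← R3 + (7/4)·R2: [0, 0, 0, 0]
2 nonzero rows, so the 3 vectors span a space of dimension 2.
Since 2 < 3, the vectors are linearly dependent.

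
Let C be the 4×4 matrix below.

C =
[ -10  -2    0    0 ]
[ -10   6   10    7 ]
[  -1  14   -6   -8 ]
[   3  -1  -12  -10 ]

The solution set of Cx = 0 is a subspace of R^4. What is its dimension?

1

Row reduce to echelon form.
R2 ← R2 − R1: [0, 8, 10, 7]
R3 ← R3 − (1/10)·R1: [0, 71/5, -6, -8]
R4 ← R4 + (3/10)·R1: [0, -8/5, -12, -10]
R3 ← R3 − (71/40)·R2: [0, 0, -95/4, -817/40]
R4 ← R4 + (1/5)·R2: [0, 0, -10, -43/5]
R4 ← R4 − (8/19)·R3: [0, 0, 0, 0]
3 nonzero rows, so rank(C) = 3.
C has 4 columns; by rank–nullity, nullity = 4 − 3 = 1.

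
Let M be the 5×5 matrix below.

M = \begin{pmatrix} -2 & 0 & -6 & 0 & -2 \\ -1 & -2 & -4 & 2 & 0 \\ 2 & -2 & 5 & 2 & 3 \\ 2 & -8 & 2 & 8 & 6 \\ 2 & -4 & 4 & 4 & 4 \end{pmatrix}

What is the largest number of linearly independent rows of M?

Row reduce to echelon form.
R2 ← R2 − (1/2)·R1: [0, -2, -1, 2, 1]
R3 ← R3 + R1: [0, -2, -1, 2, 1]
R4 ← R4 + R1: [0, -8, -4, 8, 4]
R5 ← R5 + R1: [0, -4, -2, 4, 2]
R3 ← R3 − R2: [0, 0, 0, 0, 0]
R4 ← R4 − (4)·R2: [0, 0, 0, 0, 0]
R5 ← R5 − (2)·R2: [0, 0, 0, 0, 0]
Echelon form has 2 nonzero rows, so rank(M) = 2.
The rank gives the maximum number of linearly independent rows: 2.

2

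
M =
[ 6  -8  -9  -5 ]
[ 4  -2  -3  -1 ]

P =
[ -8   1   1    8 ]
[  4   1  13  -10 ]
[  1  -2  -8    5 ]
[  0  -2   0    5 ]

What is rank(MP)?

2

First compute MP:
[[-89,  26, -26,  58],
 [-43,  10,   2,  32]]
Now row reduce the product.
R2 ← R2 − (43/89)·R1: [0, -228/89, 1296/89, 354/89]
2 nonzero rows, so rank(MP) = 2.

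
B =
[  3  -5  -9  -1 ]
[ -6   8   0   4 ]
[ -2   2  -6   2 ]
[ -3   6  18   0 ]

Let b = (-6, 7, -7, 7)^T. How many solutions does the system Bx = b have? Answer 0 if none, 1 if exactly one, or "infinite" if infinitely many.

Row reduce the augmented matrix [B | b].
R2 ← R2 + (2)·R1: [0, -2, -18, 2, -5]
R3 ← R3 + (2/3)·R1: [0, -4/3, -12, 4/3, -11]
R4 ← R4 + R1: [0, 1, 9, -1, 1]
R3 ← R3 − (2/3)·R2: [0, 0, 0, 0, -23/3]
R4 ← R4 + (1/2)·R2: [0, 0, 0, 0, -3/2]
R4 ← R4 − (9/46)·R3: [0, 0, 0, 0, 0]
The echelon form has 3 nonzero rows; the last pivot sits in the augmented column, so rank(B) = 2 but rank([B|b]) = 3.
Since the ranks differ, the system is inconsistent.
It has no solutions.

0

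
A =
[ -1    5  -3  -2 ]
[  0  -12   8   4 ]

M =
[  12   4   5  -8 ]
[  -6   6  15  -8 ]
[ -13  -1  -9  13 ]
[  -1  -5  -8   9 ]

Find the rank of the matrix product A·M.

2

First compute AM:
[[ -1,  39, 113, -89],
 [-36, -100, -284, 236]]
Now row reduce the product.
R2 ← R2 − (36)·R1: [0, -1504, -4352, 3440]
2 nonzero rows, so rank(AM) = 2.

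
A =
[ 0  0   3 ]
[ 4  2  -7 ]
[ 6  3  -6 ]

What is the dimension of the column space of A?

2

Row reduce to echelon form.
Swap R1 ↔ R2
R3 ← R3 − (3/2)·R1: [0, 0, 9/2]
R3 ← R3 − (3/2)·R2: [0, 0, 0]
Echelon form has 2 nonzero rows, so rank(A) = 2.
The column space has dimension equal to the rank: 2.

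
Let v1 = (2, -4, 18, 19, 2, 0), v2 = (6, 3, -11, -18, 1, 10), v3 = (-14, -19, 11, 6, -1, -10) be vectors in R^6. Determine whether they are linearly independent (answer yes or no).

yes

Form the matrix with these vectors as rows and row reduce.
R2 ← R2 − (3)·R1: [0, 15, -65, -75, -5, 10]
R3 ← R3 + (7)·R1: [0, -47, 137, 139, 13, -10]
R3 ← R3 + (47/15)·R2: [0, 0, -200/3, -96, -8/3, 64/3]
3 nonzero rows, so the 3 vectors span a space of dimension 3.
Since 3 = 3, the vectors are linearly independent.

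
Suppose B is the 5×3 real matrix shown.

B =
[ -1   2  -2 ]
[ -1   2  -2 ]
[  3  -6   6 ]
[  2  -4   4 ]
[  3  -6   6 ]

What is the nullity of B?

2

Row reduce to echelon form.
R2 ← R2 − R1: [0, 0, 0]
R3 ← R3 + (3)·R1: [0, 0, 0]
R4 ← R4 + (2)·R1: [0, 0, 0]
R5 ← R5 + (3)·R1: [0, 0, 0]
1 nonzero row, so rank(B) = 1.
B has 3 columns; by rank–nullity, nullity = 3 − 1 = 2.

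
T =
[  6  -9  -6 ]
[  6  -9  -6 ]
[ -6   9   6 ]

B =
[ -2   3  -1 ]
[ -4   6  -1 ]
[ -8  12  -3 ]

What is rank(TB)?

First compute TB:
[[ 72, -108,  21],
 [ 72, -108,  21],
 [-72, 108, -21]]
Now row reduce the product.
R2 ← R2 − R1: [0, 0, 0]
R3 ← R3 + R1: [0, 0, 0]
1 nonzero row, so rank(TB) = 1.

1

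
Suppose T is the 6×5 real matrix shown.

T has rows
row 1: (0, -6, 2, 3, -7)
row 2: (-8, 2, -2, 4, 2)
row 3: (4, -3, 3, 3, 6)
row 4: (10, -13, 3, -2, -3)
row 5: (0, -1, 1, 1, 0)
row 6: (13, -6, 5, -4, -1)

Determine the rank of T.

Row reduce to echelon form.
Swap R1 ↔ R2
R3 ← R3 + (1/2)·R1: [0, -2, 2, 5, 7]
R4 ← R4 + (5/4)·R1: [0, -21/2, 1/2, 3, -1/2]
R6 ← R6 + (13/8)·R1: [0, -11/4, 7/4, 5/2, 9/4]
R3 ← R3 − (1/3)·R2: [0, 0, 4/3, 4, 28/3]
R4 ← R4 − (7/4)·R2: [0, 0, -3, -9/4, 47/4]
R5 ← R5 − (1/6)·R2: [0, 0, 2/3, 1/2, 7/6]
R6 ← R6 − (11/24)·R2: [0, 0, 5/6, 9/8, 131/24]
R4 ← R4 + (9/4)·R3: [0, 0, 0, 27/4, 131/4]
R5 ← R5 − (1/2)·R3: [0, 0, 0, -3/2, -7/2]
R6 ← R6 − (5/8)·R3: [0, 0, 0, -11/8, -3/8]
R5 ← R5 + (2/9)·R4: [0, 0, 0, 0, 34/9]
R6 ← R6 + (11/54)·R4: [0, 0, 0, 0, 170/27]
R6 ← R6 − (5/3)·R5: [0, 0, 0, 0, 0]
Echelon form has 5 nonzero rows, so rank(T) = 5.

5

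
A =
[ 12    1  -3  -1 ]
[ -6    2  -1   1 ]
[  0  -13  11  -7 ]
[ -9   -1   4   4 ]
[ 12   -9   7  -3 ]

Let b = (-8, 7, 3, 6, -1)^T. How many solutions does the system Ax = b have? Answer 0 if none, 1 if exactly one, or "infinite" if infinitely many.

Row reduce the augmented matrix [A | b].
R2 ← R2 + (1/2)·R1: [0, 5/2, -5/2, 1/2, 3]
R4 ← R4 + (3/4)·R1: [0, -1/4, 7/4, 13/4, 0]
R5 ← R5 − R1: [0, -10, 10, -2, 7]
R3 ← R3 + (26/5)·R2: [0, 0, -2, -22/5, 93/5]
R4 ← R4 + (1/10)·R2: [0, 0, 3/2, 33/10, 3/10]
R5 ← R5 + (4)·R2: [0, 0, 0, 0, 19]
R4 ← R4 + (3/4)·R3: [0, 0, 0, 0, 57/4]
R5 ← R5 − (4/3)·R4: [0, 0, 0, 0, 0]
The echelon form has 4 nonzero rows; the last pivot sits in the augmented column, so rank(A) = 3 but rank([A|b]) = 4.
Since the ranks differ, the system is inconsistent.
It has no solutions.

0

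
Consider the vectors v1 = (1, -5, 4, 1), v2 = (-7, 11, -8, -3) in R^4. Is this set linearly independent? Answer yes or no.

yes

Form the matrix with these vectors as rows and row reduce.
R2 ← R2 + (7)·R1: [0, -24, 20, 4]
2 nonzero rows, so the 2 vectors span a space of dimension 2.
Since 2 = 2, the vectors are linearly independent.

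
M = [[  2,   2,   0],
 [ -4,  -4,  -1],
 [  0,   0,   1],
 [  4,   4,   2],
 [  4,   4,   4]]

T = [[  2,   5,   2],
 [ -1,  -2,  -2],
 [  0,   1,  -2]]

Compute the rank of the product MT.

2

First compute MT:
[[  2,   6,   0],
 [ -4, -13,   2],
 [  0,   1,  -2],
 [  4,  14,  -4],
 [  4,  16,  -8]]
Now row reduce the product.
R2 ← R2 + (2)·R1: [0, -1, 2]
R4 ← R4 − (2)·R1: [0, 2, -4]
R5 ← R5 − (2)·R1: [0, 4, -8]
R3 ← R3 + R2: [0, 0, 0]
R4 ← R4 + (2)·R2: [0, 0, 0]
R5 ← R5 + (4)·R2: [0, 0, 0]
2 nonzero rows, so rank(MT) = 2.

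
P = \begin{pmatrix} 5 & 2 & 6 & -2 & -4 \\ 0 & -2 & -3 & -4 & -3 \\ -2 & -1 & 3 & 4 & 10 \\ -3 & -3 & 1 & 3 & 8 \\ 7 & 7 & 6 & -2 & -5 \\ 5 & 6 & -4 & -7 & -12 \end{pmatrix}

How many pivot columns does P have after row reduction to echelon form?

Row reduce to echelon form.
R3 ← R3 + (2/5)·R1: [0, -1/5, 27/5, 16/5, 42/5]
R4 ← R4 + (3/5)·R1: [0, -9/5, 23/5, 9/5, 28/5]
R5 ← R5 − (7/5)·R1: [0, 21/5, -12/5, 4/5, 3/5]
R6 ← R6 − R1: [0, 4, -10, -5, -8]
R3 ← R3 − (1/10)·R2: [0, 0, 57/10, 18/5, 87/10]
R4 ← R4 − (9/10)·R2: [0, 0, 73/10, 27/5, 83/10]
R5 ← R5 + (21/10)·R2: [0, 0, -87/10, -38/5, -57/10]
R6 ← R6 + (2)·R2: [0, 0, -16, -13, -14]
R4 ← R4 − (73/57)·R3: [0, 0, 0, 15/19, -54/19]
R5 ← R5 + (29/19)·R3: [0, 0, 0, -40/19, 144/19]
R6 ← R6 + (160/57)·R3: [0, 0, 0, -55/19, 198/19]
R5 ← R5 + (8/3)·R4: [0, 0, 0, 0, 0]
R6 ← R6 + (11/3)·R4: [0, 0, 0, 0, 0]
Echelon form has 4 nonzero rows, so rank(P) = 4.
Each nonzero row contributes one pivot column: 4 pivot columns.

4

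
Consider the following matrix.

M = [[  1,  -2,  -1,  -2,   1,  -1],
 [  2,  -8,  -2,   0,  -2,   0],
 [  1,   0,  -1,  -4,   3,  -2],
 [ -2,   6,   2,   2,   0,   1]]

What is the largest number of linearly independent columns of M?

Row reduce to echelon form.
R2 ← R2 − (2)·R1: [0, -4, 0, 4, -4, 2]
R3 ← R3 − R1: [0, 2, 0, -2, 2, -1]
R4 ← R4 + (2)·R1: [0, 2, 0, -2, 2, -1]
R3 ← R3 + (1/2)·R2: [0, 0, 0, 0, 0, 0]
R4 ← R4 + (1/2)·R2: [0, 0, 0, 0, 0, 0]
Echelon form has 2 nonzero rows, so rank(M) = 2.
The rank gives the maximum number of linearly independent columns: 2.

2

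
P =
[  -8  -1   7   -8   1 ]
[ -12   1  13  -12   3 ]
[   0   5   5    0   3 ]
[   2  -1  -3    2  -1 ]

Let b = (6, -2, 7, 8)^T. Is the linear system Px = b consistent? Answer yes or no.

Row reduce the augmented matrix [P | b].
R2 ← R2 − (3/2)·R1: [0, 5/2, 5/2, 0, 3/2, -11]
R4 ← R4 + (1/4)·R1: [0, -5/4, -5/4, 0, -3/4, 19/2]
R3 ← R3 − (2)·R2: [0, 0, 0, 0, 0, 29]
R4 ← R4 + (1/2)·R2: [0, 0, 0, 0, 0, 4]
R4 ← R4 − (4/29)·R3: [0, 0, 0, 0, 0, 0]
The echelon form has 3 nonzero rows; the last pivot sits in the augmented column, so rank(P) = 2 but rank([P|b]) = 3.
Since the ranks differ, the system is inconsistent.

no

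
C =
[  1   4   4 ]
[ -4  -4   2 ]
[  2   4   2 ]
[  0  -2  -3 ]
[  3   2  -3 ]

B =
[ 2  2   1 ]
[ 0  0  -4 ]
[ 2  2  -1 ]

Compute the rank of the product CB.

2

First compute CB:
[[ 10,  10, -19],
 [ -4,  -4,  10],
 [  8,   8, -16],
 [ -6,  -6,  11],
 [  0,   0,  -2]]
Now row reduce the product.
R2 ← R2 + (2/5)·R1: [0, 0, 12/5]
R3 ← R3 − (4/5)·R1: [0, 0, -4/5]
R4 ← R4 + (3/5)·R1: [0, 0, -2/5]
R3 ← R3 + (1/3)·R2: [0, 0, 0]
R4 ← R4 + (1/6)·R2: [0, 0, 0]
R5 ← R5 + (5/6)·R2: [0, 0, 0]
2 nonzero rows, so rank(CB) = 2.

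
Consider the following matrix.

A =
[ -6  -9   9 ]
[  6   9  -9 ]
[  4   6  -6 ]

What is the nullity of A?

Row reduce to echelon form.
R2 ← R2 + R1: [0, 0, 0]
R3 ← R3 + (2/3)·R1: [0, 0, 0]
1 nonzero row, so rank(A) = 1.
A has 3 columns; by rank–nullity, nullity = 3 − 1 = 2.

2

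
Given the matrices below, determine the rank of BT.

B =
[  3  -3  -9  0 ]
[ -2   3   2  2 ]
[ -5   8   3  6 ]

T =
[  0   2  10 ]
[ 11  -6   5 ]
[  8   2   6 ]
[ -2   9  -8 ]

2

First compute BT:
[[-105,   6, -39],
 [ 45,   0,  -9],
 [100,   2, -40]]
Now row reduce the product.
R2 ← R2 + (3/7)·R1: [0, 18/7, -180/7]
R3 ← R3 + (20/21)·R1: [0, 54/7, -540/7]
R3 ← R3 − (3)·R2: [0, 0, 0]
2 nonzero rows, so rank(BT) = 2.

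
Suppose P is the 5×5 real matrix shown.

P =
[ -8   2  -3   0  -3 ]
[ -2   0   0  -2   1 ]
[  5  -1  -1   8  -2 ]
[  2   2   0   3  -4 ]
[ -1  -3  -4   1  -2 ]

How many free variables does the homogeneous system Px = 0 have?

1

Row reduce to echelon form.
R2 ← R2 − (1/4)·R1: [0, -1/2, 3/4, -2, 7/4]
R3 ← R3 + (5/8)·R1: [0, 1/4, -23/8, 8, -31/8]
R4 ← R4 + (1/4)·R1: [0, 5/2, -3/4, 3, -19/4]
R5 ← R5 − (1/8)·R1: [0, -13/4, -29/8, 1, -13/8]
R3 ← R3 + (1/2)·R2: [0, 0, -5/2, 7, -3]
R4 ← R4 + (5)·R2: [0, 0, 3, -7, 4]
R5 ← R5 − (13/2)·R2: [0, 0, -17/2, 14, -13]
R4 ← R4 + (6/5)·R3: [0, 0, 0, 7/5, 2/5]
R5 ← R5 − (17/5)·R3: [0, 0, 0, -49/5, -14/5]
R5 ← R5 + (7)·R4: [0, 0, 0, 0, 0]
4 nonzero rows, so rank(P) = 4.
P has 5 columns; by rank–nullity, nullity = 5 − 4 = 1.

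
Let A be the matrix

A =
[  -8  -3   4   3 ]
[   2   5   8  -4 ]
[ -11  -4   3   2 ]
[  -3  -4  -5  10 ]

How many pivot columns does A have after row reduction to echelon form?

4

Row reduce to echelon form.
R2 ← R2 + (1/4)·R1: [0, 17/4, 9, -13/4]
R3 ← R3 − (11/8)·R1: [0, 1/8, -5/2, -17/8]
R4 ← R4 − (3/8)·R1: [0, -23/8, -13/2, 71/8]
R3 ← R3 − (1/34)·R2: [0, 0, -47/17, -69/34]
R4 ← R4 + (23/34)·R2: [0, 0, -7/17, 227/34]
R4 ← R4 − (7/47)·R3: [0, 0, 0, 328/47]
Echelon form has 4 nonzero rows, so rank(A) = 4.
Each nonzero row contributes one pivot column: 4 pivot columns.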